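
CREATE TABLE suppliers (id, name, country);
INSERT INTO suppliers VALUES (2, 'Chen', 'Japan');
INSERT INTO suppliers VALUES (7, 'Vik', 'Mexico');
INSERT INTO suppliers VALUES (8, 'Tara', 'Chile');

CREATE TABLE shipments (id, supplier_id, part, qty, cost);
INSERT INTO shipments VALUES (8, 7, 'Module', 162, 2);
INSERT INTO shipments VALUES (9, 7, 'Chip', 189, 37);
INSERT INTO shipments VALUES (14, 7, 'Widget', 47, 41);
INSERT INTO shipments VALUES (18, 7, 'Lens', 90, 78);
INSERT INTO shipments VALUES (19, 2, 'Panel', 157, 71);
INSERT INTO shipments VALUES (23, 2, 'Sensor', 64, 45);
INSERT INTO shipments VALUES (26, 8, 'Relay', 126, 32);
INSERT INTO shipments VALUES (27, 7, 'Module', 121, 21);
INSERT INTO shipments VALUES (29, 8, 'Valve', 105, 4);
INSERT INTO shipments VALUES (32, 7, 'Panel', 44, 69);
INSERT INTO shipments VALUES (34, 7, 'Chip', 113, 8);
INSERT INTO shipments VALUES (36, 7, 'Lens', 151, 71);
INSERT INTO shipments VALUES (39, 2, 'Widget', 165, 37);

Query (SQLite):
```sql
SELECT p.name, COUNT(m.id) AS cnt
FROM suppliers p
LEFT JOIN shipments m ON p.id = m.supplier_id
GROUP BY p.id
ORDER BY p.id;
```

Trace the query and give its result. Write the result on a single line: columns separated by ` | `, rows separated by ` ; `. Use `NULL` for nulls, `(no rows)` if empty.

Chen | 3 ; Vik | 8 ; Tara | 2

LEFT JOIN keeps every suppliers row; unmatched ones get NULL for shipments columns.
Group by suppliers.id and compute COUNT(m.id). COUNT(col) of an all-NULL group is 0.
  2: ids {19, 23, 39} → COUNT(m.id)=3
  7: ids {8, 9, 14, 18, 27, 32, 34, 36} → COUNT(m.id)=8
  8: ids {26, 29} → COUNT(m.id)=2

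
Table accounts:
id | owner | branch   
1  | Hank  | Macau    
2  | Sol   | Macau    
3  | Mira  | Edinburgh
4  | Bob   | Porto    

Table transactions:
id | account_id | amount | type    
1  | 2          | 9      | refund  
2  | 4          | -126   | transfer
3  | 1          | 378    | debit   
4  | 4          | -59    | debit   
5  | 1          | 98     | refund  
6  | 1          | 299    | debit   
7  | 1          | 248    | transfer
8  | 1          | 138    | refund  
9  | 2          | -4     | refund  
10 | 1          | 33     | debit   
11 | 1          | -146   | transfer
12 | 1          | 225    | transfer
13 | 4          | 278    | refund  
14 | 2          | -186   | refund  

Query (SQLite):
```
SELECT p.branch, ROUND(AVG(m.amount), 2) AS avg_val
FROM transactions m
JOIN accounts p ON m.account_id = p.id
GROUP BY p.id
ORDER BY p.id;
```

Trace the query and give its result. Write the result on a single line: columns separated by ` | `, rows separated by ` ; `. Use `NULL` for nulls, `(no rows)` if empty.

Macau | 159.13 ; Macau | -60.33 ; Porto | 31

Join each transactions row to its accounts via account_id.
Group joined rows by accounts.id; compute ROUND(AVG(m.amount), 2) per group.
  1: ids {3, 5, 6, 7, 8, 10, 11, 12} → ROUND(AVG(m.amount), 2)=159.13
  2: ids {1, 9, 14} → ROUND(AVG(m.amount), 2)=-60.33
  4: ids {2, 4, 13} → ROUND(AVG(m.amount), 2)=31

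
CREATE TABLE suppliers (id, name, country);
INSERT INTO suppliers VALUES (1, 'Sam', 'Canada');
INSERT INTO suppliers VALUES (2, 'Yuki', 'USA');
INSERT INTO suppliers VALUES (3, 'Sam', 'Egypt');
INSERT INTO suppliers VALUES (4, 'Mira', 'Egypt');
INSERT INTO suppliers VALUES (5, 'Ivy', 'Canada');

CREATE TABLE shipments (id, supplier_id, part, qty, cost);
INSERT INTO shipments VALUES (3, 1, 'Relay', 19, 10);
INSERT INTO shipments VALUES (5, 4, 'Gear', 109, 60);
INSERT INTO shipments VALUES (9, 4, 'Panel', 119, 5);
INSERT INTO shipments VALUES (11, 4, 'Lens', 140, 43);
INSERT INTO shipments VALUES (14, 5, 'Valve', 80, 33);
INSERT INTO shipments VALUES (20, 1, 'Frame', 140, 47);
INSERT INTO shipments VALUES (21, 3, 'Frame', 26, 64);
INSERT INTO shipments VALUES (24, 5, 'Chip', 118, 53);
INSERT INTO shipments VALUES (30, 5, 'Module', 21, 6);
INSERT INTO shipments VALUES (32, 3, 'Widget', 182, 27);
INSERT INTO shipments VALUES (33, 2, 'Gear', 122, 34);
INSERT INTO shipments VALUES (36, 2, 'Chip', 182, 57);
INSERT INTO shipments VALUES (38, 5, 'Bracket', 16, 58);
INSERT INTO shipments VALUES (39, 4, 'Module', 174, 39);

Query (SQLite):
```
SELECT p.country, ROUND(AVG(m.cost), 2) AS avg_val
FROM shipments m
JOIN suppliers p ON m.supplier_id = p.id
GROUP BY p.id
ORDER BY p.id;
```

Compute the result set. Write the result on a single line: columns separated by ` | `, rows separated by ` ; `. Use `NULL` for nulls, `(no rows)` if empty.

Canada | 28.5 ; USA | 45.5 ; Egypt | 45.5 ; Egypt | 36.75 ; Canada | 37.5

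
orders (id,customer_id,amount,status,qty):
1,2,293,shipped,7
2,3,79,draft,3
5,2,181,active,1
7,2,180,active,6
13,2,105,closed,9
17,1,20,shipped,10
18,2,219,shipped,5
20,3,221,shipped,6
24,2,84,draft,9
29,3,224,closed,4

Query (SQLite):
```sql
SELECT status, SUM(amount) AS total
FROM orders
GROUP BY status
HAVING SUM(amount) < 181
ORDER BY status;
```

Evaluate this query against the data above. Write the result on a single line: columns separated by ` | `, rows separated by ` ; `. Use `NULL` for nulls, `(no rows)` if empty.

draft | 163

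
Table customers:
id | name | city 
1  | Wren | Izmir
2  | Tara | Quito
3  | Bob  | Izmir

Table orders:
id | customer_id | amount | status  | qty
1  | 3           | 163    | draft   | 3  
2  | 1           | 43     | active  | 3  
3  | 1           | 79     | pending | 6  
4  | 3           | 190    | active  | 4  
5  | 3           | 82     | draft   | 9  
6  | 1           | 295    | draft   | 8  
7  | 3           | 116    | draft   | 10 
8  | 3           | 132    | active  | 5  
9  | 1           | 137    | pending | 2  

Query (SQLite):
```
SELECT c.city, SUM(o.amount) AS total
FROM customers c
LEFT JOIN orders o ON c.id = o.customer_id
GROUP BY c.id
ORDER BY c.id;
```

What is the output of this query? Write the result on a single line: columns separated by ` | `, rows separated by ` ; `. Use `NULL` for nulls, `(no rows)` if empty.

LEFT JOIN keeps every customers row; unmatched ones get NULL for orders columns.
Group by customers.id and compute SUM(o.amount). SUM over an all-NULL group is NULL.
  1: ids {2, 3, 6, 9} → SUM(o.amount)=554
  2: ids {—} → SUM(o.amount)=NULL
  3: ids {1, 4, 5, 7, 8} → SUM(o.amount)=683

Izmir | 554 ; Quito | NULL ; Izmir | 683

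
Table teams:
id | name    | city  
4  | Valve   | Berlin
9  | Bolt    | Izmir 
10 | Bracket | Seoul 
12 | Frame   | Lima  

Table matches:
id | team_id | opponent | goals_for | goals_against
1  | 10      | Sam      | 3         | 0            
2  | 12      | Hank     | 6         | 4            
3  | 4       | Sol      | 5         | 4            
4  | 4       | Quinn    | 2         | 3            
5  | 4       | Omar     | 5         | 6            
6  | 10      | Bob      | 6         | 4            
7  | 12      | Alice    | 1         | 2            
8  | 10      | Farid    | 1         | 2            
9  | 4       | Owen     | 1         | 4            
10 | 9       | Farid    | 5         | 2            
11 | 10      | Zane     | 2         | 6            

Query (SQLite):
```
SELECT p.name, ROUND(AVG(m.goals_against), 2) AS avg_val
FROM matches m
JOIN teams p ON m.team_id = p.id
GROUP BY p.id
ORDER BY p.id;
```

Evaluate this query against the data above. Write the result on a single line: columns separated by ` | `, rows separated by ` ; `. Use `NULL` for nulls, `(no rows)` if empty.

Join each matches row to its teams via team_id.
Group joined rows by teams.id; compute ROUND(AVG(m.goals_against), 2) per group.
  4: ids {3, 4, 5, 9} → ROUND(AVG(m.goals_against), 2)=4.25
  9: ids {10} → ROUND(AVG(m.goals_against), 2)=2
  10: ids {1, 6, 8, 11} → ROUND(AVG(m.goals_against), 2)=3
  12: ids {2, 7} → ROUND(AVG(m.goals_against), 2)=3

Valve | 4.25 ; Bolt | 2 ; Bracket | 3 ; Frame | 3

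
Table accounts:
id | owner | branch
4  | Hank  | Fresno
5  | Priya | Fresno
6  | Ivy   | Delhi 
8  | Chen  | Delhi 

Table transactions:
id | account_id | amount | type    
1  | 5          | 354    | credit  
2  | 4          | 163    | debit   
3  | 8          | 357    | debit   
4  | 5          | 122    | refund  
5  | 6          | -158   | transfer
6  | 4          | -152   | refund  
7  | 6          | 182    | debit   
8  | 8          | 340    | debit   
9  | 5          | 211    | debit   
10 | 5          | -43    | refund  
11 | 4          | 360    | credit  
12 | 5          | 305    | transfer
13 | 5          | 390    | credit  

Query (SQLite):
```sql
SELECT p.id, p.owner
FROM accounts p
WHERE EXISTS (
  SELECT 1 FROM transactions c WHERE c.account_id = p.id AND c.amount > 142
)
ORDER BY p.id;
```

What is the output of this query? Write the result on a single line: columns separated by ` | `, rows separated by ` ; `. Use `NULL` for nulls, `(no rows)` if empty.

4 | Hank ; 5 | Priya ; 6 | Ivy ; 8 | Chen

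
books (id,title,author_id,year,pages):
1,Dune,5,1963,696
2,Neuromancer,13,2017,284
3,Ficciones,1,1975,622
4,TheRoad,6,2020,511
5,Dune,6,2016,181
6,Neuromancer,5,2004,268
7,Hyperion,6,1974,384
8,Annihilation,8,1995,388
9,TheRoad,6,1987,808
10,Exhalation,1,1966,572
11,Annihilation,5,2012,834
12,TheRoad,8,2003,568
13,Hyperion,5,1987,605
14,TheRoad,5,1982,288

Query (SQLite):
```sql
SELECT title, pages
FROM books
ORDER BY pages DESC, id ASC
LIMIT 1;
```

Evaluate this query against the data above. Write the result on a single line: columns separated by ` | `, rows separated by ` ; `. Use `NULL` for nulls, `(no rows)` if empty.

Sort by pages desc, tiebreak id asc: (834, id=11), (808, id=9), (696, id=1), (622, id=3) …. Take first 1.

Annihilation | 834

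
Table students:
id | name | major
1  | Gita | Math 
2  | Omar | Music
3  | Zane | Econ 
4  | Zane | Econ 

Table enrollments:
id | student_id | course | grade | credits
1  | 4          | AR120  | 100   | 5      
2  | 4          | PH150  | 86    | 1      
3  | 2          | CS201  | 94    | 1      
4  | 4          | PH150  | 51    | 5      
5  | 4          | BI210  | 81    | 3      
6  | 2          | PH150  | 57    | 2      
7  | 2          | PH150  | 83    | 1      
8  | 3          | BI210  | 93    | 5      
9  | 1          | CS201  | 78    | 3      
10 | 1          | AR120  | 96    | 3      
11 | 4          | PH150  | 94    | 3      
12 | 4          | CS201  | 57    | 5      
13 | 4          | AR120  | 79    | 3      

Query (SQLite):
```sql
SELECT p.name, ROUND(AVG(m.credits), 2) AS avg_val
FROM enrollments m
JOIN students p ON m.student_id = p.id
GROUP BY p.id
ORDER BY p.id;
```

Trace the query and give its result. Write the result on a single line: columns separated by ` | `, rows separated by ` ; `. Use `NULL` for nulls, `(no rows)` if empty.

Gita | 3 ; Omar | 1.33 ; Zane | 5 ; Zane | 3.57

Join each enrollments row to its students via student_id.
Group joined rows by students.id; compute ROUND(AVG(m.credits), 2) per group.
  1: ids {9, 10} → ROUND(AVG(m.credits), 2)=3
  2: ids {3, 6, 7} → ROUND(AVG(m.credits), 2)=1.33
  3: ids {8} → ROUND(AVG(m.credits), 2)=5
  4: ids {1, 2, 4, 5, 11, 12, 13} → ROUND(AVG(m.credits), 2)=3.57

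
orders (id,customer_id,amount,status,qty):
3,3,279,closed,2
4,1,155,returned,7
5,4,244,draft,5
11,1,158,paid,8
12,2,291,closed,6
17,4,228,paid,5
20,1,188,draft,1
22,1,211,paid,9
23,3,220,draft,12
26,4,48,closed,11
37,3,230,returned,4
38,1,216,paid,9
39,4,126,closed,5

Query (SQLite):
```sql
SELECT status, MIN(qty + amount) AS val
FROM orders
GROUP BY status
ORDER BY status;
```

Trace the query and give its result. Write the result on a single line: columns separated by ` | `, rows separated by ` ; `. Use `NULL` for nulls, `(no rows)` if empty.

For each row compute qty + amount.
Group by status; take MIN of the expression per group.
  closed: ids {3, 12, 26, 39} → MIN(qty + amount)=59
  draft: ids {5, 20, 23} → MIN(qty + amount)=189
  paid: ids {11, 17, 22, 38} → MIN(qty + amount)=166
  returned: ids {4, 37} → MIN(qty + amount)=162

closed | 59 ; draft | 189 ; paid | 166 ; returned | 162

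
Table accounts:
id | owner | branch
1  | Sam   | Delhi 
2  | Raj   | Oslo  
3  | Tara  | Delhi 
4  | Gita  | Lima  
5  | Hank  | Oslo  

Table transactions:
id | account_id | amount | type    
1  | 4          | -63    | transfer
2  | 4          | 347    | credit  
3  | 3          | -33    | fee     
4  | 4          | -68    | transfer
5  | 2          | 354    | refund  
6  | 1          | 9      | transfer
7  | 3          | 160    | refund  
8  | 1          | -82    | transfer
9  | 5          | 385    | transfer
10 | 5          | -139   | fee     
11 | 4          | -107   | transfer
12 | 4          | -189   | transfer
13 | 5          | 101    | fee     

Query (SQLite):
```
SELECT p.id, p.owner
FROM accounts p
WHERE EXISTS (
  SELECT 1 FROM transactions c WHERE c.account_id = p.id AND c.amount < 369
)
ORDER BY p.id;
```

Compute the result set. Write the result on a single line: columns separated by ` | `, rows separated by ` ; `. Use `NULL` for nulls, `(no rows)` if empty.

1 | Sam ; 2 | Raj ; 3 | Tara ; 4 | Gita ; 5 | Hank

For each accounts row, check whether any transactions with matching account_id has amount < 369.
Keep rows where that is true.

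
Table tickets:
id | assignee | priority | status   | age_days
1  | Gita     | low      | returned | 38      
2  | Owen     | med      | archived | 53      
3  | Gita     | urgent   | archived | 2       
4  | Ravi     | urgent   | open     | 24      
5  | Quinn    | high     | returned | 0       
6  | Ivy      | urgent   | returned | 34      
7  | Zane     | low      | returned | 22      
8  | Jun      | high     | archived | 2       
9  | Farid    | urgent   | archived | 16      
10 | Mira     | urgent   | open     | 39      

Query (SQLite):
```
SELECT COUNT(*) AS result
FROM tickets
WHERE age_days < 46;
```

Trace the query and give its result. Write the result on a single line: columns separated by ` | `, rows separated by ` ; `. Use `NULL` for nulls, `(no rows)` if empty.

Rows where age_days < 46 → age_days values: [38, 2, 24, 0, 34, 22, 2, 16, 39].
COUNT(*) counts rows → 9.

9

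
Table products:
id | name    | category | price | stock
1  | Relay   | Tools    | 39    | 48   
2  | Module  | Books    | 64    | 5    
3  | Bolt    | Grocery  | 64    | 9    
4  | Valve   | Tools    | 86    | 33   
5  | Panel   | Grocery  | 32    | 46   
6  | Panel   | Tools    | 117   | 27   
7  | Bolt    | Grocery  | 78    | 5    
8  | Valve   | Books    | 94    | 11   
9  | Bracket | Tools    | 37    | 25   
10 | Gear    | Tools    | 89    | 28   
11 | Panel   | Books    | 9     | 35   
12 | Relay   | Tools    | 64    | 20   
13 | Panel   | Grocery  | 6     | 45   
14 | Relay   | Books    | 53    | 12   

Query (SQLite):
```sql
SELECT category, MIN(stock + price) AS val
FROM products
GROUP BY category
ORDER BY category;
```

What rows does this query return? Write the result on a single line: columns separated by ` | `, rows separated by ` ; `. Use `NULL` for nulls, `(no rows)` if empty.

For each row compute stock + price.
Group by category; take MIN of the expression per group.
  Books: ids {2, 8, 11, 14} → MIN(stock + price)=44
  Grocery: ids {3, 5, 7, 13} → MIN(stock + price)=51
  Tools: ids {1, 4, 6, 9, 10, 12} → MIN(stock + price)=62

Books | 44 ; Grocery | 51 ; Tools | 62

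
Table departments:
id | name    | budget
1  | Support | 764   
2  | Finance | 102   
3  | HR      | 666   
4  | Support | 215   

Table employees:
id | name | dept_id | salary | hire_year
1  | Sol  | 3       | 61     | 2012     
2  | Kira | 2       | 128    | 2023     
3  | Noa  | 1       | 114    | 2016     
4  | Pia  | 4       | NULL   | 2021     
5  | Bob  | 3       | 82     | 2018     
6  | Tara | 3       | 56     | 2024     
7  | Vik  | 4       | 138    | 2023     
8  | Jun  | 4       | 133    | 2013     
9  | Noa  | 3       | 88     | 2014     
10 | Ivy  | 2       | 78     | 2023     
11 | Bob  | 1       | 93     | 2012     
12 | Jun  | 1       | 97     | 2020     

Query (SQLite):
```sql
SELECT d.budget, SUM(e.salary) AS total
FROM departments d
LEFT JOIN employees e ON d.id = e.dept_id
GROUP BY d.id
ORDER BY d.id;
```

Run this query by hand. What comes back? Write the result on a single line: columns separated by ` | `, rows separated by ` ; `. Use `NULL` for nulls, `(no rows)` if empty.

764 | 304 ; 102 | 206 ; 666 | 287 ; 215 | 271

LEFT JOIN keeps every departments row; unmatched ones get NULL for employees columns.
Group by departments.id and compute SUM(e.salary). SUM over an all-NULL group is NULL.
  1: ids {3, 11, 12} → SUM(e.salary)=304
  2: ids {2, 10} → SUM(e.salary)=206
  3: ids {1, 5, 6, 9} → SUM(e.salary)=287
  4: ids {4, 7, 8} → SUM(e.salary)=271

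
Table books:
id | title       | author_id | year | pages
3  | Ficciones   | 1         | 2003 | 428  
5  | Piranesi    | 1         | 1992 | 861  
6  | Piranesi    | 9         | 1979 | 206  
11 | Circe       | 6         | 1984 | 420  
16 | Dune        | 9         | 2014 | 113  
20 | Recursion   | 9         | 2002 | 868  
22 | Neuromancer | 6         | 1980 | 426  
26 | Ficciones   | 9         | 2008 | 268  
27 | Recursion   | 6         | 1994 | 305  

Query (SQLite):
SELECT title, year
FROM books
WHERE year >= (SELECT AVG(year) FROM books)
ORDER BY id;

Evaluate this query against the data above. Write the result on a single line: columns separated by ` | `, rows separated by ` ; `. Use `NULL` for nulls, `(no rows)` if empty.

Ficciones | 2003 ; Dune | 2014 ; Recursion | 2002 ; Ficciones | 2008

Scalar subquery: AVG(year) over all books rows = 1995.111111 (≈; comparison uses full precision).
Keep rows where year >= that value.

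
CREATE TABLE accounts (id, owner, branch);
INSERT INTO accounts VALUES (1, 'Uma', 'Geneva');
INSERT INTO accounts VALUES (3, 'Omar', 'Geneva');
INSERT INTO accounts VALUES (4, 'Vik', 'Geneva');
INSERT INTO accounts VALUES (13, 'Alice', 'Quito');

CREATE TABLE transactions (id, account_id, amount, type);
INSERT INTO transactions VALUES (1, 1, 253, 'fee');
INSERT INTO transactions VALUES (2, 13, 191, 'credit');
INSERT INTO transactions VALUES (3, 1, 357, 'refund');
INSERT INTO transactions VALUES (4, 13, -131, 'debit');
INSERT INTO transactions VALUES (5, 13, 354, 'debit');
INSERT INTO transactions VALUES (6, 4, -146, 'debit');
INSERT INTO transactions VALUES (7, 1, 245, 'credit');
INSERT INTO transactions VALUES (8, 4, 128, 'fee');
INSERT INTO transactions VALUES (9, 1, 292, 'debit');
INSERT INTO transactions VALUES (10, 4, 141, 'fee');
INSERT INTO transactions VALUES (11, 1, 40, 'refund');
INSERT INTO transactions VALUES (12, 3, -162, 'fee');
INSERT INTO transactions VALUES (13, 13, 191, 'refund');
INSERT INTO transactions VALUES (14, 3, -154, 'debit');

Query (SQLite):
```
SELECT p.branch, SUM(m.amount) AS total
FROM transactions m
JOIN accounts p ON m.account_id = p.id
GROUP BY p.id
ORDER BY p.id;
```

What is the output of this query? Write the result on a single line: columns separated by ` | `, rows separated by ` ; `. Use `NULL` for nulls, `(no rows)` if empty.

Geneva | 1187 ; Geneva | -316 ; Geneva | 123 ; Quito | 605

Join each transactions row to its accounts via account_id.
Group joined rows by accounts.id; compute SUM(m.amount) per group.
  1: ids {1, 3, 7, 9, 11} → SUM(m.amount)=1187
  3: ids {12, 14} → SUM(m.amount)=-316
  4: ids {6, 8, 10} → SUM(m.amount)=123
  13: ids {2, 4, 5, 13} → SUM(m.amount)=605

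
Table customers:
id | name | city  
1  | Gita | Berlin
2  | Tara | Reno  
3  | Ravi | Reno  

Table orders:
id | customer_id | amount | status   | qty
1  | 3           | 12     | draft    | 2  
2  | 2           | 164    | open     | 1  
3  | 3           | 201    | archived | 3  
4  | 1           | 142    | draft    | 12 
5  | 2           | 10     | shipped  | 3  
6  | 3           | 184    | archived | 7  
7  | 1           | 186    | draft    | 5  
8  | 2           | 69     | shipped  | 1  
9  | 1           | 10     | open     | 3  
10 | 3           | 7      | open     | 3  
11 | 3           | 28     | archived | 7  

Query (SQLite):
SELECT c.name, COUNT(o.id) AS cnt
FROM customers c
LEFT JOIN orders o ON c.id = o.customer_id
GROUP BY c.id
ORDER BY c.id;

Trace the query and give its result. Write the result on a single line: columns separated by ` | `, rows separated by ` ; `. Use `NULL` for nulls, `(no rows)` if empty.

Gita | 3 ; Tara | 3 ; Ravi | 5

LEFT JOIN keeps every customers row; unmatched ones get NULL for orders columns.
Group by customers.id and compute COUNT(o.id). COUNT(col) of an all-NULL group is 0.
  1: ids {4, 7, 9} → COUNT(o.id)=3
  2: ids {2, 5, 8} → COUNT(o.id)=3
  3: ids {1, 3, 6, 10, 11} → COUNT(o.id)=5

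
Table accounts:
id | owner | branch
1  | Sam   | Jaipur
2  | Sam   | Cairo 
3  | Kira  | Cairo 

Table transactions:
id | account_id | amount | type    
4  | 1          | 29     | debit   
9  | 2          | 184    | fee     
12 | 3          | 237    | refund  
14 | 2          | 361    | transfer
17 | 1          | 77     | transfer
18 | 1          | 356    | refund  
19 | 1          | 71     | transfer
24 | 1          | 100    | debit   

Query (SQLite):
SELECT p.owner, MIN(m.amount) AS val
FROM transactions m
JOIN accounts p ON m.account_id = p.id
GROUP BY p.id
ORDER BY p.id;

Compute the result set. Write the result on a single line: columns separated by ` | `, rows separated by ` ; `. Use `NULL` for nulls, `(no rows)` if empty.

Sam | 29 ; Sam | 184 ; Kira | 237

Join each transactions row to its accounts via account_id.
Group joined rows by accounts.id; compute MIN(m.amount) per group.
  1: ids {4, 17, 18, 19, 24} → MIN(m.amount)=29
  2: ids {9, 14} → MIN(m.amount)=184
  3: ids {12} → MIN(m.amount)=237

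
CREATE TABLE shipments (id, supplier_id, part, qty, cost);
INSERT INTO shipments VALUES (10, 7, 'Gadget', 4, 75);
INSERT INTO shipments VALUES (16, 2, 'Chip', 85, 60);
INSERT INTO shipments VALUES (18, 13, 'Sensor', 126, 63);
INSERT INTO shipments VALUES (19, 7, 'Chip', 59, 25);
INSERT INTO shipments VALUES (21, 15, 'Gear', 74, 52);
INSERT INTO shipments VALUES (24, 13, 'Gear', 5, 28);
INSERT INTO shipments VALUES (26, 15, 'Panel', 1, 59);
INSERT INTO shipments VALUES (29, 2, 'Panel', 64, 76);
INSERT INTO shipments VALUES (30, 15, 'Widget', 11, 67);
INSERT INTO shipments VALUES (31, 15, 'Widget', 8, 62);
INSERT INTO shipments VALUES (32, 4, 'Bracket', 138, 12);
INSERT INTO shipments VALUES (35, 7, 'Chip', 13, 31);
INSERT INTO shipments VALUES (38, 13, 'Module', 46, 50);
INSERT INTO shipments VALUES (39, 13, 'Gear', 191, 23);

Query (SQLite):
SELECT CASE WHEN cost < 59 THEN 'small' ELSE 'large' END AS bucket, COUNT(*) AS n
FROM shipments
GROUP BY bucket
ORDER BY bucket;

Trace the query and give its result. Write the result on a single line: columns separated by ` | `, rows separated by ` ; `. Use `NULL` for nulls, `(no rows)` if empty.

large | 7 ; small | 7

Bucket rows by cost < 59 → 'small' else 'large'; count each bucket.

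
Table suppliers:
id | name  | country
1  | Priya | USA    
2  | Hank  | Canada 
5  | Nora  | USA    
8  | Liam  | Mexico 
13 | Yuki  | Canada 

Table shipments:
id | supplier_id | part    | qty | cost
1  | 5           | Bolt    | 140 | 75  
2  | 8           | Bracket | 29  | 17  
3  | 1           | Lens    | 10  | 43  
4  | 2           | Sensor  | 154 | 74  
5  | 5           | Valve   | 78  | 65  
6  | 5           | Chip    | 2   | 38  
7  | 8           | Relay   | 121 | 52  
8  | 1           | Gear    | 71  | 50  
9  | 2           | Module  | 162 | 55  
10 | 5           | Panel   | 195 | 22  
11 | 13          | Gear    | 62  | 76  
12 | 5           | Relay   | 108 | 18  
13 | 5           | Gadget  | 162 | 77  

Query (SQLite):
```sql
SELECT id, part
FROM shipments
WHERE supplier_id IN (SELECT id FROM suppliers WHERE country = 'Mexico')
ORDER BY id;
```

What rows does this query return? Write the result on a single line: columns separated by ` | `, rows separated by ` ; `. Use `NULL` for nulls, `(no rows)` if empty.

Inner query: suppliers.id where country = 'Mexico'.
Outer: keep shipments rows whose supplier_id is in that set.
Inner query → {8}

2 | Bracket ; 7 | Relay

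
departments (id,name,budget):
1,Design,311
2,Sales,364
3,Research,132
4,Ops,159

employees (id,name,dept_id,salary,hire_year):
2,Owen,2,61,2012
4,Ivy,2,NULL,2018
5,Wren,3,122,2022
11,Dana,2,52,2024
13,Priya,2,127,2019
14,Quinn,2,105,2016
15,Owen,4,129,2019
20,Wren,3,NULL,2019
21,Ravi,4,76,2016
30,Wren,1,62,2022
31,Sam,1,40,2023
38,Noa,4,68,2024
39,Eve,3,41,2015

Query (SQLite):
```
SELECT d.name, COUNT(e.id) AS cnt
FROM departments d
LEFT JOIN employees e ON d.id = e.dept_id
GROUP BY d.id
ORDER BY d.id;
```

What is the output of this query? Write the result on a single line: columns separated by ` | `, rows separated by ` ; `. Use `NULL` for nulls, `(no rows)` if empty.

LEFT JOIN keeps every departments row; unmatched ones get NULL for employees columns.
Group by departments.id and compute COUNT(e.id). COUNT(col) of an all-NULL group is 0.
  1: ids {30, 31} → COUNT(e.id)=2
  2: ids {2, 4, 11, 13, 14} → COUNT(e.id)=5
  3: ids {5, 20, 39} → COUNT(e.id)=3
  4: ids {15, 21, 38} → COUNT(e.id)=3

Design | 2 ; Sales | 5 ; Research | 3 ; Ops | 3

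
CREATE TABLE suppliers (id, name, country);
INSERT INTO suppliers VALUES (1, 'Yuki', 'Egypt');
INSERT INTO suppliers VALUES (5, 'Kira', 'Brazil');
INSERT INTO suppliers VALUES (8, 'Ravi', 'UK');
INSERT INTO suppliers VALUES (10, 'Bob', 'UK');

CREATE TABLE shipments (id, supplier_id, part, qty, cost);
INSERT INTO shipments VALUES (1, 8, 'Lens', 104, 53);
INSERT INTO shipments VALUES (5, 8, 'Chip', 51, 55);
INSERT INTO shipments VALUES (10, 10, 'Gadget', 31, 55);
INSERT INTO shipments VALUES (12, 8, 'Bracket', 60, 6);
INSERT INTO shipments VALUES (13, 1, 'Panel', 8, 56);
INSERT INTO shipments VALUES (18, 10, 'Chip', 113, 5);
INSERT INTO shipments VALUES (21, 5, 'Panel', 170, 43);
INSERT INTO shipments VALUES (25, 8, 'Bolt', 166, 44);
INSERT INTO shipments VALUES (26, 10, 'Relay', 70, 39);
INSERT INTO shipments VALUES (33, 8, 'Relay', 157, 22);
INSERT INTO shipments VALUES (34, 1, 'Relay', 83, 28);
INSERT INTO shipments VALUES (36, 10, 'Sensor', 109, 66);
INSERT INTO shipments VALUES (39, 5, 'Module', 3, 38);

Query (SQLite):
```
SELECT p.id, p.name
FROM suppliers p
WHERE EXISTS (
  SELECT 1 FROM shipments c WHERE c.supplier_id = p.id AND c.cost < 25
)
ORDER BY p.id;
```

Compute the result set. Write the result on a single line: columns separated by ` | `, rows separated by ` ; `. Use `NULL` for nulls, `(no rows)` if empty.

8 | Ravi ; 10 | Bob

For each suppliers row, check whether any shipments with matching supplier_id has cost < 25.
Keep rows where that is true.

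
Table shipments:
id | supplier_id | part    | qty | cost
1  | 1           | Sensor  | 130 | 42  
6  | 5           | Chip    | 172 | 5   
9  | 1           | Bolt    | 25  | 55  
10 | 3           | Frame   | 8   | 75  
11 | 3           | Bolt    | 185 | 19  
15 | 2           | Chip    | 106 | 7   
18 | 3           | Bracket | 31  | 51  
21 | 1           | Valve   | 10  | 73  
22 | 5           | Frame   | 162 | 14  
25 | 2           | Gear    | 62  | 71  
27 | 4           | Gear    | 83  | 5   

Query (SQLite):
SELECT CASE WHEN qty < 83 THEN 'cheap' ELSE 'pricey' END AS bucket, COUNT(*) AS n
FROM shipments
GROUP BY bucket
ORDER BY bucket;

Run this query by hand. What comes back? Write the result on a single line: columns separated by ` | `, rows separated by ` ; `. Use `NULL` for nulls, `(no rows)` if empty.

cheap | 5 ; pricey | 6

Bucket rows by qty < 83 → 'cheap' else 'pricey'; count each bucket.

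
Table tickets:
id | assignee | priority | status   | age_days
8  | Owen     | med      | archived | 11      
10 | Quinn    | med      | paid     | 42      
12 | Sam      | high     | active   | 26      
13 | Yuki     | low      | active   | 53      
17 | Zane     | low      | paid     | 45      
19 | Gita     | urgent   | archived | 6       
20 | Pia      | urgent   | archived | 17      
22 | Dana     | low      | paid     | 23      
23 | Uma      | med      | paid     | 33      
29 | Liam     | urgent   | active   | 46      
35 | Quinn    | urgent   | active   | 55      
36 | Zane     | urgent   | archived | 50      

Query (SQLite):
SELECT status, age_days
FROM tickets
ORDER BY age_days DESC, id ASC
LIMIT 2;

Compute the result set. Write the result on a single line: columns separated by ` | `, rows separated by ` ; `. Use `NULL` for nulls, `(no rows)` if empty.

active | 55 ; active | 53

Sort by age_days desc, tiebreak id asc: (55, id=35), (53, id=13), (50, id=36), (46, id=29), (45, id=17) …. Take first 2.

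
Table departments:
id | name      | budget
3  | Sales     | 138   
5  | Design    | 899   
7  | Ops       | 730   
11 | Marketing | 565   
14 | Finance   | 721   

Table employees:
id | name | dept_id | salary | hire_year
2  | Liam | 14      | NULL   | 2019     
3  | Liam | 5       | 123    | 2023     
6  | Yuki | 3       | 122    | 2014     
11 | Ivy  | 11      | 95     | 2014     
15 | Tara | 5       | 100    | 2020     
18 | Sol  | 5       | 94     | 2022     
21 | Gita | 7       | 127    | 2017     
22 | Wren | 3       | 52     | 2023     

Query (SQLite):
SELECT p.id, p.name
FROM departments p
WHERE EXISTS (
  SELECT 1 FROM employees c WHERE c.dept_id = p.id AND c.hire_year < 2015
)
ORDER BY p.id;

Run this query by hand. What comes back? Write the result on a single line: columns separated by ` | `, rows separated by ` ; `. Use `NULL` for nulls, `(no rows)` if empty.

For each departments row, check whether any employees with matching dept_id has hire_year < 2015.
Keep rows where that is true.

3 | Sales ; 11 | Marketing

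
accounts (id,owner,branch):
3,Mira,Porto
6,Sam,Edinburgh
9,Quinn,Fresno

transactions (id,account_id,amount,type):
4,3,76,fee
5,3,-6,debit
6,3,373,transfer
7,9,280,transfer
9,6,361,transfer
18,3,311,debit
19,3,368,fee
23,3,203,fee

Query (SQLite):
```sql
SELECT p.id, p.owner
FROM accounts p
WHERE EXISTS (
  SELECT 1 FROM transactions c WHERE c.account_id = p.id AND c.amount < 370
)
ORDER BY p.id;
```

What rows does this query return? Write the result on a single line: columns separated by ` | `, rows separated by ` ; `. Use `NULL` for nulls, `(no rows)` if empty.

For each accounts row, check whether any transactions with matching account_id has amount < 370.
Keep rows where that is true.

3 | Mira ; 6 | Sam ; 9 | Quinn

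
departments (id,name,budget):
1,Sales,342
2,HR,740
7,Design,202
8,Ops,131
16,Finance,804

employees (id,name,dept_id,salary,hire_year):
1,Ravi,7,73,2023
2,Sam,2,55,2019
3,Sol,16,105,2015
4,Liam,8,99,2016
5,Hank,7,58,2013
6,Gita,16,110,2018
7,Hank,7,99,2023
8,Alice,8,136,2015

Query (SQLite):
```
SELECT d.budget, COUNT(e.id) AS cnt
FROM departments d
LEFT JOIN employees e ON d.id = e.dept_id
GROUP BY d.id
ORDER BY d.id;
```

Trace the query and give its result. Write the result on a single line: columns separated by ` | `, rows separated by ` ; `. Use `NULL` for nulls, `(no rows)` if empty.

LEFT JOIN keeps every departments row; unmatched ones get NULL for employees columns.
Group by departments.id and compute COUNT(e.id). COUNT(col) of an all-NULL group is 0.
  1: ids {—} → COUNT(e.id)=0
  2: ids {2} → COUNT(e.id)=1
  7: ids {1, 5, 7} → COUNT(e.id)=3
  8: ids {4, 8} → COUNT(e.id)=2
  16: ids {3, 6} → COUNT(e.id)=2

342 | 0 ; 740 | 1 ; 202 | 3 ; 131 | 2 ; 804 | 2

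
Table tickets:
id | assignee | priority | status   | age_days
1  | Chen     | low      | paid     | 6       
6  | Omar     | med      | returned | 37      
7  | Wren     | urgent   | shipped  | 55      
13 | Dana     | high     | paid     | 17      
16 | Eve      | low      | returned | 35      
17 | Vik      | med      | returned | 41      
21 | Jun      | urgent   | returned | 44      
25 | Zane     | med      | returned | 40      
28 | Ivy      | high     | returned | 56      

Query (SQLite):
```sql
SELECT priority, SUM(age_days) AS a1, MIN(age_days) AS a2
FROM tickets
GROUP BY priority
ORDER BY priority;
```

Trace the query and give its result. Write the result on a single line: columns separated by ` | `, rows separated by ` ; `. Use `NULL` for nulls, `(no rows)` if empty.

high | 73 | 17 ; low | 41 | 6 ; med | 118 | 37 ; urgent | 99 | 44

Group tickets by priority.
Per group compute: SUM(age_days), MIN(age_days).
  high: ids {13, 28} → SUM(age_days)=73, MIN(age_days)=17
  low: ids {1, 16} → SUM(age_days)=41, MIN(age_days)=6
  med: ids {6, 17, 25} → SUM(age_days)=118, MIN(age_days)=37
  urgent: ids {7, 21} → SUM(age_days)=99, MIN(age_days)=44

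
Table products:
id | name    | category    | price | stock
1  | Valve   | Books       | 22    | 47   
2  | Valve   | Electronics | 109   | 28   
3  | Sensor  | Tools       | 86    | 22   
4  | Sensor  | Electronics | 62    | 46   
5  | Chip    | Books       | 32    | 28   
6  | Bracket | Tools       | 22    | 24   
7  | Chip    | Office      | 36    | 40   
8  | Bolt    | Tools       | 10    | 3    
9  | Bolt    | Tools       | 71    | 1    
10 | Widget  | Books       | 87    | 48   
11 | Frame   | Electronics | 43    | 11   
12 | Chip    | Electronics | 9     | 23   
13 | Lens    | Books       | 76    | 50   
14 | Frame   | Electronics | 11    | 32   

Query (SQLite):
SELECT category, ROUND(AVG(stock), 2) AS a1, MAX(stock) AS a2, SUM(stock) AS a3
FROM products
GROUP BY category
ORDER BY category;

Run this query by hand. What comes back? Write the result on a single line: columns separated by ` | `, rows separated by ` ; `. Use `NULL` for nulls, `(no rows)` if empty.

Books | 43.25 | 50 | 173 ; Electronics | 28 | 46 | 140 ; Office | 40 | 40 | 40 ; Tools | 12.5 | 24 | 50

Group products by category.
Per group compute: ROUND(AVG(stock), 2), MAX(stock), SUM(stock).
  Books: ids {1, 5, 10, 13} → ROUND(AVG(stock), 2)=43.25, MAX(stock)=50, SUM(stock)=173
  Electronics: ids {2, 4, 11, 12, 14} → ROUND(AVG(stock), 2)=28, MAX(stock)=46, SUM(stock)=140
  Office: ids {7} → ROUND(AVG(stock), 2)=40, MAX(stock)=40, SUM(stock)=40
  Tools: ids {3, 6, 8, 9} → ROUND(AVG(stock), 2)=12.5, MAX(stock)=24, SUM(stock)=50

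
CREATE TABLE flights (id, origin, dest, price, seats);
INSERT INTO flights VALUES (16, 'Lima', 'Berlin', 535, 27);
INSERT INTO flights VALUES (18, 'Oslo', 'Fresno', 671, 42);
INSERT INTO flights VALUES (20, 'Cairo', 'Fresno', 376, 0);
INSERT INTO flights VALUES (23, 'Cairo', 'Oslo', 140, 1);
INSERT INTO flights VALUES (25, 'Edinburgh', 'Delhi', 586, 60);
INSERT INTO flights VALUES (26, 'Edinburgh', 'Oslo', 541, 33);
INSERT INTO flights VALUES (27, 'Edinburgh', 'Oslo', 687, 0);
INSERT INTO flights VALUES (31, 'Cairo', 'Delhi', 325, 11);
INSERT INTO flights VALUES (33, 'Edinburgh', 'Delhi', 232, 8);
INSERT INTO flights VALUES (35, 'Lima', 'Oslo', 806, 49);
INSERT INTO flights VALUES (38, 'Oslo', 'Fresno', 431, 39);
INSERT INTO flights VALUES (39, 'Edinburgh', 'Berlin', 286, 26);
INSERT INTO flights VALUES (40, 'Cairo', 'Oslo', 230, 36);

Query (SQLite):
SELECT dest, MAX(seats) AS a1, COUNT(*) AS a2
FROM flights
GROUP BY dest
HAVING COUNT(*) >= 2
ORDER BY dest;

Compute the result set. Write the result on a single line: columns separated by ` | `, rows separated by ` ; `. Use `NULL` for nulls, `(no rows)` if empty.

Berlin | 27 | 2 ; Delhi | 60 | 3 ; Fresno | 42 | 3 ; Oslo | 49 | 5

Group flights by dest.
Per group compute: MAX(seats), COUNT(*).
HAVING: drop groups with fewer than 2 rows.
  Berlin: ids {16, 39} → MAX(seats)=27, COUNT(*)=2
  Delhi: ids {25, 31, 33} → MAX(seats)=60, COUNT(*)=3
  Fresno: ids {18, 20, 38} → MAX(seats)=42, COUNT(*)=3
  Oslo: ids {23, 26, 27, 35, 40} → MAX(seats)=49, COUNT(*)=5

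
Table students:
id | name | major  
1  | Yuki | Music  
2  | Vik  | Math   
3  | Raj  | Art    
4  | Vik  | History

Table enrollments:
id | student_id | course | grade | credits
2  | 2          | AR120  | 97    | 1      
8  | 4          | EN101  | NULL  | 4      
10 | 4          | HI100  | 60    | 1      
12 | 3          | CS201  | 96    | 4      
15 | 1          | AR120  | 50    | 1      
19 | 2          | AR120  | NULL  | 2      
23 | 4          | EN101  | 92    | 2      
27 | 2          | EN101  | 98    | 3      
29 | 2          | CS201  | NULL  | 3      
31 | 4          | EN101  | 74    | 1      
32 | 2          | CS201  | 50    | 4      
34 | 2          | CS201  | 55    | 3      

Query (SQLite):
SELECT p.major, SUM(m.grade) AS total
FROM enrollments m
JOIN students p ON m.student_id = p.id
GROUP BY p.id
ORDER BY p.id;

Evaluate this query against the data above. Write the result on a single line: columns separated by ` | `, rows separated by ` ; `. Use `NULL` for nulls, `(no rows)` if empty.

Music | 50 ; Math | 300 ; Art | 96 ; History | 226

Join each enrollments row to its students via student_id.
Group joined rows by students.id; compute SUM(m.grade) per group.
  1: ids {15} → SUM(m.grade)=50
  2: ids {2, 19, 27, 29, 32, 34} → SUM(m.grade)=300
  3: ids {12} → SUM(m.grade)=96
  4: ids {8, 10, 23, 31} → SUM(m.grade)=226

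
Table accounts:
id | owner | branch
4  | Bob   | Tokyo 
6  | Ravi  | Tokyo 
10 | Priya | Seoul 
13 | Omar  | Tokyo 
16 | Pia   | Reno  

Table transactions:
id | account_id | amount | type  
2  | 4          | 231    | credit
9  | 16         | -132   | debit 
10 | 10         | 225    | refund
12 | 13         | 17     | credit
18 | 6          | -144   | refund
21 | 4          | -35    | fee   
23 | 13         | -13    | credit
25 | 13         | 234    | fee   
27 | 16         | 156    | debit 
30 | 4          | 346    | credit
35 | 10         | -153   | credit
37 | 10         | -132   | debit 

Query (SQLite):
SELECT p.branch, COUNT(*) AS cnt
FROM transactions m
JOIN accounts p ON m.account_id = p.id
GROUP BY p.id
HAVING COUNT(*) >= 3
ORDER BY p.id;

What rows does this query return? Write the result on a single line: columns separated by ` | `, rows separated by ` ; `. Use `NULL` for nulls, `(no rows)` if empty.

Tokyo | 3 ; Seoul | 3 ; Tokyo | 3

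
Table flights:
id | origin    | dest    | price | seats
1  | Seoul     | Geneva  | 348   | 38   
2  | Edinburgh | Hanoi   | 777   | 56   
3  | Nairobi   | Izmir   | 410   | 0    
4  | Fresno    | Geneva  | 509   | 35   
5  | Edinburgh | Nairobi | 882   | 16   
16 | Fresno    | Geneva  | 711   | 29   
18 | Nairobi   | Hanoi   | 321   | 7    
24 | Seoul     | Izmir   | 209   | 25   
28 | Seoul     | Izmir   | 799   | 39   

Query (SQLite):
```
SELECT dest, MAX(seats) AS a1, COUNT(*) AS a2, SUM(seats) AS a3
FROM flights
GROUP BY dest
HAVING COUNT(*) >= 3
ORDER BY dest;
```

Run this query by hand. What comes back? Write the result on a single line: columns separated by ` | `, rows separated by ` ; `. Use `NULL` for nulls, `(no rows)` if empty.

Group flights by dest.
Per group compute: MAX(seats), COUNT(*), SUM(seats).
HAVING: drop groups with fewer than 3 rows.
  Geneva: ids {1, 4, 16} → MAX(seats)=38, COUNT(*)=3, SUM(seats)=102
  Hanoi: ids {2, 18} → MAX(seats)=56, COUNT(*)=2, SUM(seats)=63
  Izmir: ids {3, 24, 28} → MAX(seats)=39, COUNT(*)=3, SUM(seats)=64
  Nairobi: ids {5} → MAX(seats)=16, COUNT(*)=1, SUM(seats)=16

Geneva | 38 | 3 | 102 ; Izmir | 39 | 3 | 64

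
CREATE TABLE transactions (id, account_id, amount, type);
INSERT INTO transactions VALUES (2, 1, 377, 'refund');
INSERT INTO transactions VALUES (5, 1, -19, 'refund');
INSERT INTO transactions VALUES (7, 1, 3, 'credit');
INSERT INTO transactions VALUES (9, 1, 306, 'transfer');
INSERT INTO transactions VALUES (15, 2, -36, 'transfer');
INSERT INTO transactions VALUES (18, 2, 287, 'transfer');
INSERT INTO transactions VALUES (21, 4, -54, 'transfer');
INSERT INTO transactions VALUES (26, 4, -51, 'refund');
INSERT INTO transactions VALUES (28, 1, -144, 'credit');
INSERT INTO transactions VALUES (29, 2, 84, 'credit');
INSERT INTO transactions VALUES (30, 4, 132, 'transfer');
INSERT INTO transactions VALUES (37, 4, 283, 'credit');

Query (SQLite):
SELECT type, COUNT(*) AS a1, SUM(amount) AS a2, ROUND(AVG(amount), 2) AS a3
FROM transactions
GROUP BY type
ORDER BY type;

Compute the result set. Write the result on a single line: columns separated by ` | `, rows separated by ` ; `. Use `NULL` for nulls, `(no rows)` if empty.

credit | 4 | 226 | 56.5 ; refund | 3 | 307 | 102.33 ; transfer | 5 | 635 | 127

Group transactions by type.
Per group compute: COUNT(*), SUM(amount), ROUND(AVG(amount), 2).
  credit: ids {7, 28, 29, 37} → COUNT(*)=4, SUM(amount)=226, ROUND(AVG(amount), 2)=56.5
  refund: ids {2, 5, 26} → COUNT(*)=3, SUM(amount)=307, ROUND(AVG(amount), 2)=102.33
  transfer: ids {9, 15, 18, 21, 30} → COUNT(*)=5, SUM(amount)=635, ROUND(AVG(amount), 2)=127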